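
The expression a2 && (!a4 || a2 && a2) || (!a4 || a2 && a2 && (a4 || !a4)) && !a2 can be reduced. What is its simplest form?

a2 && (!a4 || a2 && a2) || (!a4 || a2 && a2 && (a4 || !a4)) && !a2
= a2 && (!a4 || a2 && a2) || (!a4 || a2 && a2) && !a2   (complement / identity)
= !a4 || a2 && a2   (distribution)
= !a4 || a2   (idempotence)

!a4 || a2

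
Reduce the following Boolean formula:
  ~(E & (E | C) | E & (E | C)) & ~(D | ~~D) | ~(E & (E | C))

~(E & (E | C) | E & (E | C)) & ~(D | ~~D) | ~(E & (E | C))
= ~(E & (E | C) | E & (E | C)) & ~(D | D) | ~(E & (E | C))
= ~(E & (E | C)) & ~(D | D) | ~(E & (E | C))
= ~(E & (E | C)) & ~D | ~(E & (E | C))
= ~(E & (E | C))
= ~E

~E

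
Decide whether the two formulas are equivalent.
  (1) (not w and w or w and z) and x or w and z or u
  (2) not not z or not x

E1: (not w and w or w and z) and x or w and z or u
    = w and z and x or w and z or u   (complement / identity)
    = w and z or u   (absorption)
E2: not not z or not x
    = z or not x   (double negation)
These differ: at u=0, w=0, x=0, z=0, E1 = 0 but E2 = 1.

No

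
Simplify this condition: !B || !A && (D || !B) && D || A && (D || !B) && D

!B || !A && (D || !B) && D || A && (D || !B) && D
= !B || (D || !B) && D   — distribution
= !B || D   — absorption

!B || D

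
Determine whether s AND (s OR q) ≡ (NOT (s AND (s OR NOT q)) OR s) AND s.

E1: s AND (s OR q)
    = s   — absorption
E2: (NOT (s AND (s OR NOT q)) OR s) AND s
    = (NOT s OR s) AND s   — absorption
    = s   — complement / identity
Both reduce to s, so they are equivalent.

Yes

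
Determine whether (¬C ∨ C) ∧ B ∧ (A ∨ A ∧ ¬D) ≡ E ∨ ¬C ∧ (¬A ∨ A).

E1: (¬C ∨ C) ∧ B ∧ (A ∨ A ∧ ¬D)
    = B ∧ (A ∨ A ∧ ¬D)
    = B ∧ A
E2: E ∨ ¬C ∧ (¬A ∨ A)
    = E ∨ ¬C
These differ: at A=0, B=0, C=1, D=1, E=1, E1 = 0 but E2 = 1.

No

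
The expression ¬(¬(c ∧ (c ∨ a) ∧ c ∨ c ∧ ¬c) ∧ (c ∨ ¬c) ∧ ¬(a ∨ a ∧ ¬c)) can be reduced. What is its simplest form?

¬(¬(c ∧ (c ∨ a) ∧ c ∨ c ∧ ¬c) ∧ (c ∨ ¬c) ∧ ¬(a ∨ a ∧ ¬c))
= ¬(¬(c ∧ (c ∨ a) ∧ c ∨ c ∧ ¬c) ∧ (c ∨ ¬c) ∧ ¬a)
= ¬(¬(c ∧ c ∨ c ∧ ¬c) ∧ (c ∨ ¬c) ∧ ¬a)
= ¬(¬c ∧ (c ∨ ¬c) ∧ ¬a)
= ¬(¬c ∧ ¬a)
= c ∨ a

c ∨ a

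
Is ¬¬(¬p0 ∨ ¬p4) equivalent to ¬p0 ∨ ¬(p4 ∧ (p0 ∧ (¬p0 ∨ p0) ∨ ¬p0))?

Yes

E1: ¬¬(¬p0 ∨ ¬p4)
    = ¬p0 ∨ ¬p4
E2: ¬p0 ∨ ¬(p4 ∧ (p0 ∧ (¬p0 ∨ p0) ∨ ¬p0))
    = ¬p0 ∨ ¬(p4 ∧ (p0 ∨ ¬p0))
    = ¬p0 ∨ ¬p4
Both reduce to ¬p0 ∨ ¬p4, so they are equivalent.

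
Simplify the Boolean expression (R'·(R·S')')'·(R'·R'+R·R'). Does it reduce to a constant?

0

(R'·(R·S')')'·(R'·R'+R·R')
= (R+R·S')·(R'·R'+R·R')
= R·(R'·R'+R·R')
= R·R'
= 0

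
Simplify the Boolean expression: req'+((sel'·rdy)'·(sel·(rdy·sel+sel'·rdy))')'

req'+((sel'·rdy)'·(sel·(rdy·sel+sel'·rdy))')'
= req'+sel'·rdy+sel·(rdy·sel+sel'·rdy)   [De Morgan]
= req'+sel'·rdy+sel·rdy   [distribution]
= req'+rdy   [distribution]

req'+rdy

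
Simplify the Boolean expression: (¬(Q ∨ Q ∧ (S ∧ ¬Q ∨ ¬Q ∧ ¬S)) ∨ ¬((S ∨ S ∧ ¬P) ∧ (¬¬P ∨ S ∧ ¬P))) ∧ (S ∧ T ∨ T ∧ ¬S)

(¬Q ∨ ¬S) ∧ T

(¬(Q ∨ Q ∧ (S ∧ ¬Q ∨ ¬Q ∧ ¬S)) ∨ ¬((S ∨ S ∧ ¬P) ∧ (¬¬P ∨ S ∧ ¬P))) ∧ (S ∧ T ∨ T ∧ ¬S)
= (¬(Q ∨ Q ∧ (S ∧ ¬Q ∨ ¬Q ∧ ¬S)) ∨ ¬((S ∨ S ∧ ¬P) ∧ (P ∨ S ∧ ¬P))) ∧ (S ∧ T ∨ T ∧ ¬S)   (double negation)
= (¬(Q ∨ Q ∧ (S ∧ ¬Q ∨ ¬Q ∧ ¬S)) ∨ ¬((S ∨ S ∧ ¬P) ∧ (P ∨ S ∧ ¬P))) ∧ T   (distribution)
= (¬(Q ∨ Q ∧ (S ∧ ¬Q ∨ ¬Q ∧ ¬S)) ∨ ¬(S ∧ ¬P ∨ S ∧ P)) ∧ T   (distribution)
= (¬(Q ∨ Q ∧ (S ∧ ¬Q ∨ ¬Q ∧ ¬S)) ∨ ¬S) ∧ T   (distribution)
= (¬(Q ∨ Q ∧ ¬Q) ∨ ¬S) ∧ T   (distribution)
= (¬Q ∨ ¬S) ∧ T   (complement / identity)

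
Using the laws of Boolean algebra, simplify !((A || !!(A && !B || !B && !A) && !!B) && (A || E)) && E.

!((A || !!(A && !B || !B && !A) && !!B) && (A || E)) && E
= !((A || !!(A && !B || !B && !A) && B) && (A || E)) && E
= !((A || !!!B && B) && (A || E)) && E
= !((A || !B && B) && (A || E)) && E
= !(A && (A || E)) && E
= !A && E

!A && E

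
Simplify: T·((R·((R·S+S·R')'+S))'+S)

T·((R·((R·S+S·R')'+S))'+S)
= T·((R·(S'+S))'+S)   — distribution
= T·(R'+S)   — complement / identity

T·(R'+S)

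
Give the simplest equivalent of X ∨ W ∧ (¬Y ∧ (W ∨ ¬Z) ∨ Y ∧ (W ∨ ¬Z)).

X ∨ W

X ∨ W ∧ (¬Y ∧ (W ∨ ¬Z) ∨ Y ∧ (W ∨ ¬Z))
= X ∨ W ∧ (W ∨ ¬Z)   — distribution
= X ∨ W   — absorption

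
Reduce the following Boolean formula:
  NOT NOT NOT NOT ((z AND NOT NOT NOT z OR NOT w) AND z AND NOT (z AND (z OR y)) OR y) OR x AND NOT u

y OR x AND NOT u

NOT NOT NOT NOT ((z AND NOT NOT NOT z OR NOT w) AND z AND NOT (z AND (z OR y)) OR y) OR x AND NOT u
= NOT NOT NOT NOT ((z AND NOT z OR NOT w) AND z AND NOT (z AND (z OR y)) OR y) OR x AND NOT u   [double negation]
= NOT NOT ((z AND NOT z OR NOT w) AND z AND NOT (z AND (z OR y)) OR y) OR x AND NOT u   [double negation]
= NOT NOT ((z AND NOT z OR NOT w) AND z AND NOT z OR y) OR x AND NOT u   [absorption]
= NOT NOT (z AND NOT z OR y) OR x AND NOT u   [absorption]
= z AND NOT z OR y OR x AND NOT u   [double negation]
= y OR x AND NOT u   [complement / identity]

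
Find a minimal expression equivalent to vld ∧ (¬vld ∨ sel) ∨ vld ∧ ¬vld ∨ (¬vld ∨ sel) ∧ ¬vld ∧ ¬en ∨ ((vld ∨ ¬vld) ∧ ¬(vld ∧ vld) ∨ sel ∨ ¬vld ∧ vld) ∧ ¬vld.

¬vld ∨ sel

vld ∧ (¬vld ∨ sel) ∨ vld ∧ ¬vld ∨ (¬vld ∨ sel) ∧ ¬vld ∧ ¬en ∨ ((vld ∨ ¬vld) ∧ ¬(vld ∧ vld) ∨ sel ∨ ¬vld ∧ vld) ∧ ¬vld
= vld ∧ (¬vld ∨ sel) ∨ (¬vld ∨ sel) ∧ ¬vld ∧ ¬en ∨ ((vld ∨ ¬vld) ∧ ¬(vld ∧ vld) ∨ sel ∨ ¬vld ∧ vld) ∧ ¬vld   [complement / identity]
= vld ∧ (¬vld ∨ sel) ∨ (¬vld ∨ sel) ∧ ¬vld ∧ ¬en ∨ (¬(vld ∧ vld) ∨ sel ∨ ¬vld ∧ vld) ∧ ¬vld   [complement / identity]
= vld ∧ (¬vld ∨ sel) ∨ (¬vld ∨ sel) ∧ ¬vld ∧ ¬en ∨ (¬vld ∨ sel ∨ ¬vld ∧ vld) ∧ ¬vld   [idempotence]
= vld ∧ (¬vld ∨ sel) ∨ (¬vld ∨ sel) ∧ ¬vld ∧ ¬en ∨ (¬vld ∨ sel) ∧ ¬vld   [complement / identity]
= vld ∧ (¬vld ∨ sel) ∨ (¬vld ∨ sel) ∧ ¬vld   [absorption]
= ¬vld ∨ sel   [distribution]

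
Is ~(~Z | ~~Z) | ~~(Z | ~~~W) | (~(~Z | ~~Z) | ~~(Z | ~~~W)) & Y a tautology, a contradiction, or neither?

neither

~(~Z | ~~Z) | ~~(Z | ~~~W) | (~(~Z | ~~Z) | ~~(Z | ~~~W)) & Y
= ~(~Z | ~~Z) | ~~(Z | ~~~W) | (~(~Z | ~~Z) | ~~(Z | ~W)) & Y   (double negation)
= ~(~Z | ~~Z) | ~~(Z | ~W) | (~(~Z | ~~Z) | ~~(Z | ~W)) & Y   (double negation)
= ~(~Z | ~~Z) | ~~(Z | ~W)   (absorption)
= Z & ~Z | ~~(Z | ~W)   (De Morgan)
= ~~(Z | ~W)   (complement / identity)
= Z | ~W   (double negation)
This depends on W, Z, so it is not a constant.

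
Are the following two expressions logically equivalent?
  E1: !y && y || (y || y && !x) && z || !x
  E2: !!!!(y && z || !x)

Yes

E1: !y && y || (y || y && !x) && z || !x
    = !y && y || y && z || !x   — absorption
    = y && z || !x   — complement / identity
E2: !!!!(y && z || !x)
    = !!(y && z || !x)   — double negation
    = y && z || !x   — double negation
Both reduce to y && z || !x, so they are equivalent.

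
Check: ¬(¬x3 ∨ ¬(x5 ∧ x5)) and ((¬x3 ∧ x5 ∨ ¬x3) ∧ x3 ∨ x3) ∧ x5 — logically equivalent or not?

E1: ¬(¬x3 ∨ ¬(x5 ∧ x5))
    = ¬(¬x3 ∨ ¬x5)   (idempotence)
    = x3 ∧ x5   (De Morgan)
E2: ((¬x3 ∧ x5 ∨ ¬x3) ∧ x3 ∨ x3) ∧ x5
    = (¬x3 ∧ x3 ∨ x3) ∧ x5   (absorption)
    = x3 ∧ x5   (complement / identity)
Both reduce to x3 ∧ x5, so they are equivalent.

Yes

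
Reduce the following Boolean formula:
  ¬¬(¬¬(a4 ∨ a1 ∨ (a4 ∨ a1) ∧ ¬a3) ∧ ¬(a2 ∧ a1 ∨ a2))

¬¬(¬¬(a4 ∨ a1 ∨ (a4 ∨ a1) ∧ ¬a3) ∧ ¬(a2 ∧ a1 ∨ a2))
= ¬¬(¬¬(a4 ∨ a1) ∧ ¬(a2 ∧ a1 ∨ a2))   [absorption]
= ¬¬(¬¬(a4 ∨ a1) ∧ ¬a2)   [absorption]
= ¬¬(a4 ∨ a1) ∧ ¬a2   [double negation]
= (a4 ∨ a1) ∧ ¬a2   [double negation]

(a4 ∨ a1) ∧ ¬a2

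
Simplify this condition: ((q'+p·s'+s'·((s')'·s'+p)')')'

((q'+p·s'+s'·((s')'·s'+p)')')'
= q'+p·s'+s'·((s')'·s'+p)'   — double negation
= q'+p·s'+s'·(s·s'+p)'   — double negation
= q'+p·s'+s'·p'   — complement / identity
= q'+s'   — distribution

q'+s'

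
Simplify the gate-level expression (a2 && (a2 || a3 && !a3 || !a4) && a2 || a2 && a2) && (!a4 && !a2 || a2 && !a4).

a2 && !a4

(a2 && (a2 || a3 && !a3 || !a4) && a2 || a2 && a2) && (!a4 && !a2 || a2 && !a4)
= (a2 && (a2 || !a4) && a2 || a2 && a2) && (!a4 && !a2 || a2 && !a4)   — complement / identity
= (a2 && a2 || a2 && a2) && (!a4 && !a2 || a2 && !a4)   — absorption
= a2 && a2 && (!a4 && !a2 || a2 && !a4)   — idempotence
= a2 && a2 && !a4   — distribution
= a2 && !a4   — idempotence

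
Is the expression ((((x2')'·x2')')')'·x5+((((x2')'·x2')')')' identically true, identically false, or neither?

identically true

((((x2')'·x2')')')'·x5+((((x2')'·x2')')')'
= ((((x2')'·x2')')')'   (absorption)
= ((x2'+x2)')'   (De Morgan)
= x2'+x2   (double negation)
= 1   (complement)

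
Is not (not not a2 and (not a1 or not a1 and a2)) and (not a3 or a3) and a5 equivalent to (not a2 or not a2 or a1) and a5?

Yes

E1: not (not not a2 and (not a1 or not a1 and a2)) and (not a3 or a3) and a5
    = not (not not a2 and (not a1 or not a1 and a2)) and a5   [complement / identity]
    = not (not not a2 and not a1) and a5   [absorption]
    = (not a2 or a1) and a5   [De Morgan]
E2: (not a2 or not a2 or a1) and a5
    = (not a2 or a1) and a5   [idempotence]
Both reduce to (not a2 or a1) and a5, so they are equivalent.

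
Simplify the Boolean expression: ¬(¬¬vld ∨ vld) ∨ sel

¬vld ∨ sel

¬(¬¬vld ∨ vld) ∨ sel
= ¬(vld ∨ vld) ∨ sel   (double negation)
= ¬vld ∨ sel   (idempotence)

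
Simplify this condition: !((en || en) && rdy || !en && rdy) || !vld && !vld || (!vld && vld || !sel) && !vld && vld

!rdy || !vld

!((en || en) && rdy || !en && rdy) || !vld && !vld || (!vld && vld || !sel) && !vld && vld
= !(en && rdy || !en && rdy) || !vld && !vld || (!vld && vld || !sel) && !vld && vld   — idempotence
= !rdy || !vld && !vld || (!vld && vld || !sel) && !vld && vld   — distribution
= !rdy || !vld || (!vld && vld || !sel) && !vld && vld   — idempotence
= !rdy || !vld || !vld && vld   — absorption
= !rdy || !vld   — complement / identity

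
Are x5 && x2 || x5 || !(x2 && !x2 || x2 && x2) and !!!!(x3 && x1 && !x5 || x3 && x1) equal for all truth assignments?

No

E1: x5 && x2 || x5 || !(x2 && !x2 || x2 && x2)
    = x5 && x2 || x5 || !x2   — distribution
    = x5 || !x2   — absorption
E2: !!!!(x3 && x1 && !x5 || x3 && x1)
    = !!(x3 && x1 && !x5 || x3 && x1)   — double negation
    = !!(x3 && x1)   — absorption
    = x3 && x1   — double negation
These differ: at x1=0, x2=0, x3=0, x5=1, E1 = 1 but E2 = 0.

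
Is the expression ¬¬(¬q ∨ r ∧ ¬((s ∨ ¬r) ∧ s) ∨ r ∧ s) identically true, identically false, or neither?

¬¬(¬q ∨ r ∧ ¬((s ∨ ¬r) ∧ s) ∨ r ∧ s)
= ¬¬(¬q ∨ r ∧ ¬s ∨ r ∧ s)   (absorption)
= ¬q ∨ r ∧ ¬s ∨ r ∧ s   (double negation)
= ¬q ∨ r   (distribution)
This depends on q, r, so it is not a constant.

neither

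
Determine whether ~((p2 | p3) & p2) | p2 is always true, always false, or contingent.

always true

~((p2 | p3) & p2) | p2
= ~p2 | p2   — absorption
= 1   — complement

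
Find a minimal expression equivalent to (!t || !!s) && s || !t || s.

(!t || !!s) && s || !t || s
= (!t || s) && s || !t || s
= !t || s

!t || s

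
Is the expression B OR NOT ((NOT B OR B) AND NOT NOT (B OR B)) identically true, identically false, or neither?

B OR NOT ((NOT B OR B) AND NOT NOT (B OR B))
= B OR NOT ((NOT B OR B) AND (B OR B))
= B OR NOT (B OR NOT B AND B)
= B OR NOT B
= TRUE

identically true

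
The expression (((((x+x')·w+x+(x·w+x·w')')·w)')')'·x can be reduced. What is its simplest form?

w'·x

(((((x+x')·w+x+(x·w+x·w')')·w)')')'·x
= (((((x+x')·w+x+x')·w)')')'·x
= ((((x+x')·w)')')'·x
= ((w')')'·x
= w'·x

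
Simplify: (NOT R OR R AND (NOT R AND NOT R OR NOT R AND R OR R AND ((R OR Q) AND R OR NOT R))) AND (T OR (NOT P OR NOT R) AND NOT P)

T OR NOT P

(NOT R OR R AND (NOT R AND NOT R OR NOT R AND R OR R AND ((R OR Q) AND R OR NOT R))) AND (T OR (NOT P OR NOT R) AND NOT P)
= (NOT R OR R AND (NOT R AND NOT R OR NOT R AND R OR R AND (R OR NOT R))) AND (T OR (NOT P OR NOT R) AND NOT P)   (absorption)
= (NOT R OR R AND (NOT R AND NOT R OR NOT R AND R OR R)) AND (T OR (NOT P OR NOT R) AND NOT P)   (complement / identity)
= (NOT R OR R AND (NOT R OR R)) AND (T OR (NOT P OR NOT R) AND NOT P)   (distribution)
= (NOT R OR R) AND (T OR (NOT P OR NOT R) AND NOT P)   (complement / identity)
= T OR (NOT P OR NOT R) AND NOT P   (complement / identity)
= T OR NOT P   (absorption)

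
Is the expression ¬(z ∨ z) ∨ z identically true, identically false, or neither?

¬(z ∨ z) ∨ z
= ¬z ∨ z   — idempotence
= True   — complement

identically true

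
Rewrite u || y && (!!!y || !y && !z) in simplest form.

u

u || y && (!!!y || !y && !z)
= u || y && (!y || !y && !z)
= u || y && !y
= u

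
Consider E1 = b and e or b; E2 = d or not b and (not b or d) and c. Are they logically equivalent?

No

E1: b and e or b
    = b
E2: d or not b and (not b or d) and c
    = d or not b and c
These differ: at b=0, c=1, d=0, e=0, E1 = 0 but E2 = 1.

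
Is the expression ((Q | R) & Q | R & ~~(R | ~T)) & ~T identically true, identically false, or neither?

((Q | R) & Q | R & ~~(R | ~T)) & ~T
= ((Q | R) & Q | R & (R | ~T)) & ~T
= ((Q | R) & Q | R) & ~T
= (Q | R) & ~T
This depends on Q, R, T, so it is not a constant.

neither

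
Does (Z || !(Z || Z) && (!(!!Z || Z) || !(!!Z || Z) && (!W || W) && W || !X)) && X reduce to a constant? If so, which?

no

(Z || !(Z || Z) && (!(!!Z || Z) || !(!!Z || Z) && (!W || W) && W || !X)) && X
= (Z || !(Z || Z) && (!(!!Z || Z) || !(!!Z || Z) && W || !X)) && X
= (Z || !(Z || Z) && (!(!!Z || Z) || !X)) && X
= (Z || !(Z || Z) && (!(Z || Z) || !X)) && X
= (Z || !(Z || Z)) && X
= (Z || !Z) && X
= X
This depends on X, so it is not a constant.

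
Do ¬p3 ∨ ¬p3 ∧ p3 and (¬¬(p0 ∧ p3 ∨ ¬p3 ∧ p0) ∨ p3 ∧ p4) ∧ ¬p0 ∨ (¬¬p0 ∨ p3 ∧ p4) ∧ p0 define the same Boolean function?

No

E1: ¬p3 ∨ ¬p3 ∧ p3
    = ¬p3   — complement / identity
E2: (¬¬(p0 ∧ p3 ∨ ¬p3 ∧ p0) ∨ p3 ∧ p4) ∧ ¬p0 ∨ (¬¬p0 ∨ p3 ∧ p4) ∧ p0
    = (¬¬p0 ∨ p3 ∧ p4) ∧ ¬p0 ∨ (¬¬p0 ∨ p3 ∧ p4) ∧ p0   — distribution
    = ¬¬p0 ∨ p3 ∧ p4   — distribution
    = p0 ∨ p3 ∧ p4   — double negation
These differ: at p0=0, p3=0, p4=1, E1 = 1 but E2 = 0.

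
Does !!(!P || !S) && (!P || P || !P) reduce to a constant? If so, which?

!!(!P || !S) && (!P || P || !P)
= (!P || !S) && (!P || P || !P)   — double negation
= !S && (!P || P) || !P   — distribution
= !S || !P   — complement / identity
This depends on P, S, so it is not a constant.

no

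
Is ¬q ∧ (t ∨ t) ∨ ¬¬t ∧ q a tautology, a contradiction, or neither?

¬q ∧ (t ∨ t) ∨ ¬¬t ∧ q
= ¬q ∧ t ∨ ¬¬t ∧ q   [idempotence]
= ¬q ∧ t ∨ t ∧ q   [double negation]
= t   [distribution]
This depends on t, so it is not a constant.

neither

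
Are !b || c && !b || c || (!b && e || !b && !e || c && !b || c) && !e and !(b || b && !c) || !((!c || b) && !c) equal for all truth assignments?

E1: !b || c && !b || c || (!b && e || !b && !e || c && !b || c) && !e
    = !b || c && !b || c || (!b || c && !b || c) && !e   — distribution
    = !b || c && !b || c   — absorption
    = !b || c   — absorption
E2: !(b || b && !c) || !((!c || b) && !c)
    = !(b || b && !c) || !!c   — absorption
    = !(b || b && !c) || c   — double negation
    = !b || c   — absorption
Both reduce to !b || c, so they are equivalent.

Yes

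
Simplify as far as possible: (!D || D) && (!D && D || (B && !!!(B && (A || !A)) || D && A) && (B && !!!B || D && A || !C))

(!D || D) && (!D && D || (B && !!!(B && (A || !A)) || D && A) && (B && !!!B || D && A || !C))
= !D && D || (B && !!!(B && (A || !A)) || D && A) && (B && !!!B || D && A || !C)   (complement / identity)
= !D && D || (B && !!!B || D && A) && (B && !!!B || D && A || !C)   (complement / identity)
= (B && !!!B || D && A) && (B && !!!B || D && A || !C)   (complement / identity)
= B && !!!B || D && A   (absorption)
= B && !B || D && A   (double negation)
= D && A   (complement / identity)

D && A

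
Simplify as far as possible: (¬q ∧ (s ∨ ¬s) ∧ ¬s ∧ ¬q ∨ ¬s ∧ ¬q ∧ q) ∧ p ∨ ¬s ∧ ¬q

(¬q ∧ (s ∨ ¬s) ∧ ¬s ∧ ¬q ∨ ¬s ∧ ¬q ∧ q) ∧ p ∨ ¬s ∧ ¬q
= (¬q ∧ ¬s ∧ ¬q ∨ ¬s ∧ ¬q ∧ q) ∧ p ∨ ¬s ∧ ¬q   [complement / identity]
= ¬s ∧ ¬q ∧ p ∨ ¬s ∧ ¬q   [distribution]
= ¬s ∧ ¬q   [absorption]

¬s ∧ ¬q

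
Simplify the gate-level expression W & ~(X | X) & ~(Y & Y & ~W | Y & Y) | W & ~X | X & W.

W

W & ~(X | X) & ~(Y & Y & ~W | Y & Y) | W & ~X | X & W
= W & ~(X | X) & ~(Y & Y) | W & ~X | X & W   [absorption]
= W & ~(X | X) & ~Y | W & ~X | X & W   [idempotence]
= W & ~X & ~Y | W & ~X | X & W   [idempotence]
= W & ~X | X & W   [absorption]
= W   [distribution]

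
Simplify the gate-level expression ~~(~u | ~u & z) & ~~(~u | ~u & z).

~u

~~(~u | ~u & z) & ~~(~u | ~u & z)
= ~~(~u | ~u & z)   [idempotence]
= ~~~u   [absorption]
= ~u   [double negation]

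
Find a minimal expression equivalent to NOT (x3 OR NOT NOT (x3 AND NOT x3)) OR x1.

NOT (x3 OR NOT NOT (x3 AND NOT x3)) OR x1
= NOT (x3 OR x3 AND NOT x3) OR x1   (double negation)
= NOT x3 OR x1   (complement / identity)

NOT x3 OR x1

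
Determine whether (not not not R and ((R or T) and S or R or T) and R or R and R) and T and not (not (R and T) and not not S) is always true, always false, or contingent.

(not not not R and ((R or T) and S or R or T) and R or R and R) and T and not (not (R and T) and not not S)
= (not R and ((R or T) and S or R or T) and R or R and R) and T and not (not (R and T) and not not S)   [double negation]
= (not R and ((R or T) and S or R or T) and R or R and R) and T and (R and T or not S)   [De Morgan]
= (not R and (R or T) and R or R and R) and T and (R and T or not S)   [absorption]
= (not R and R or R and R) and T and (R and T or not S)   [absorption]
= R and T and (R and T or not S)   [distribution]
= R and T   [absorption]
This depends on R, T, so it is not a constant.

contingent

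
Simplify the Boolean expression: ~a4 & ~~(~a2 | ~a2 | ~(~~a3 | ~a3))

~a4 & ~a2

~a4 & ~~(~a2 | ~a2 | ~(~~a3 | ~a3))
= ~a4 & ~~(~a2 | ~a2 | ~a3 & a3)   — De Morgan
= ~a4 & (~a2 | ~a2 | ~a3 & a3)   — double negation
= ~a4 & (~a2 | ~a2)   — complement / identity
= ~a4 & ~a2   — idempotence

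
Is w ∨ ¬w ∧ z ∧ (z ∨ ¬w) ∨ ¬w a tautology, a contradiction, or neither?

w ∨ ¬w ∧ z ∧ (z ∨ ¬w) ∨ ¬w
= w ∨ ¬w ∧ z ∨ ¬w   — absorption
= w ∨ ¬w   — absorption
= True   — complement

tautology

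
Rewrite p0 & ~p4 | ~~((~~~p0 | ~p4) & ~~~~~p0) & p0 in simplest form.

p0 & ~p4 | ~~((~~~p0 | ~p4) & ~~~~~p0) & p0
= p0 & ~p4 | ~~((~~~p0 | ~p4) & ~~~p0) & p0   — double negation
= p0 & ~p4 | ~~~~~p0 & p0   — absorption
= p0 & ~p4 | ~~~p0 & p0   — double negation
= p0 & ~p4 | ~p0 & p0   — double negation
= p0 & ~p4   — complement / identity

p0 & ~p4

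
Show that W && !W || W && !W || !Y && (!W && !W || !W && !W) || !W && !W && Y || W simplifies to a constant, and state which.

W && !W || W && !W || !Y && (!W && !W || !W && !W) || !W && !W && Y || W
= W && !W || W && !W || !Y && !W && !W || !W && !W && Y || W   (idempotence)
= W && !W || W && !W || !W && !W || W   (distribution)
= W && !W || !W && !W || W   (complement / identity)
= !W || W   (distribution)
= true   (complement)

true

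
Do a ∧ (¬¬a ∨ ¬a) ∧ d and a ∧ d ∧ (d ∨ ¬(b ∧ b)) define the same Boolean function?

Yes

E1: a ∧ (¬¬a ∨ ¬a) ∧ d
    = a ∧ (a ∨ ¬a) ∧ d
    = a ∧ d
E2: a ∧ d ∧ (d ∨ ¬(b ∧ b))
    = a ∧ d ∧ (d ∨ ¬b)
    = a ∧ d
Both reduce to a ∧ d, so they are equivalent.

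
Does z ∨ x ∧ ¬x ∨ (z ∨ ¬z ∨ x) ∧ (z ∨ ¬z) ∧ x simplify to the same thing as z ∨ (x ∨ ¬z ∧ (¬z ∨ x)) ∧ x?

E1: z ∨ x ∧ ¬x ∨ (z ∨ ¬z ∨ x) ∧ (z ∨ ¬z) ∧ x
    = z ∨ x ∧ ¬x ∨ (z ∨ ¬z) ∧ x   — absorption
    = z ∨ x ∧ ¬x ∨ x   — complement / identity
    = z ∨ x   — complement / identity
E2: z ∨ (x ∨ ¬z ∧ (¬z ∨ x)) ∧ x
    = z ∨ (x ∨ ¬z) ∧ x   — absorption
    = z ∨ x   — absorption
Both reduce to z ∨ x, so they are equivalent.

Yes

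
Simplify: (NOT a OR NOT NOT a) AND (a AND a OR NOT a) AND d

(NOT a OR NOT NOT a) AND (a AND a OR NOT a) AND d
= (NOT a OR a) AND (a AND a OR NOT a) AND d
= (a AND a OR NOT a) AND d
= (a OR NOT a) AND d
= d

d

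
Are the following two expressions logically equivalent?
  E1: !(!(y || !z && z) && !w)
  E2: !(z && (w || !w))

E1: !(!(y || !z && z) && !w)
    = y || !z && z || w   [De Morgan]
    = y || w   [complement / identity]
E2: !(z && (w || !w))
    = !z   [complement / identity]
These differ: at w=1, y=1, z=1, E1 = 1 but E2 = 0.

No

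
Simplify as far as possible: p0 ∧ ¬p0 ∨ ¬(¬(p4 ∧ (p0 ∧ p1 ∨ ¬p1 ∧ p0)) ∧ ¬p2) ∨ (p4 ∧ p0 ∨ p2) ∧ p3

p4 ∧ p0 ∨ p2

p0 ∧ ¬p0 ∨ ¬(¬(p4 ∧ (p0 ∧ p1 ∨ ¬p1 ∧ p0)) ∧ ¬p2) ∨ (p4 ∧ p0 ∨ p2) ∧ p3
= p0 ∧ ¬p0 ∨ p4 ∧ (p0 ∧ p1 ∨ ¬p1 ∧ p0) ∨ p2 ∨ (p4 ∧ p0 ∨ p2) ∧ p3   [De Morgan]
= p0 ∧ ¬p0 ∨ p4 ∧ p0 ∨ p2 ∨ (p4 ∧ p0 ∨ p2) ∧ p3   [distribution]
= p4 ∧ p0 ∨ p2 ∨ (p4 ∧ p0 ∨ p2) ∧ p3   [complement / identity]
= p4 ∧ p0 ∨ p2   [absorption]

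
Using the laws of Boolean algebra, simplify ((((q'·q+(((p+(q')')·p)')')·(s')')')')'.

p'+s'

((((q'·q+(((p+(q')')·p)')')·(s')')')')'
= ((((((p+(q')')·p)')'·(s')')')')'   — complement / identity
= ((((((p+q)·p)')'·(s')')')')'   — double negation
= ((((p+q)·p)')'·(s')')'   — double negation
= ((p+q)·p)'+s'   — De Morgan
= p'+s'   — absorption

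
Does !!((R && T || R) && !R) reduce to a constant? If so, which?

yes, False

!!((R && T || R) && !R)
= (R && T || R) && !R   (double negation)
= R && !R   (absorption)
= false   (complement)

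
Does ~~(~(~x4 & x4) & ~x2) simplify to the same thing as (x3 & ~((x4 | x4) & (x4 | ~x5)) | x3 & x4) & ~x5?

No

E1: ~~(~(~x4 & x4) & ~x2)
    = ~(~x4 & x4 | x2)   — De Morgan
    = ~x2   — complement / identity
E2: (x3 & ~((x4 | x4) & (x4 | ~x5)) | x3 & x4) & ~x5
    = (x3 & ~(x4 & (x4 | ~x5)) | x3 & x4) & ~x5   — idempotence
    = (x3 & ~x4 | x3 & x4) & ~x5   — absorption
    = x3 & ~x5   — distribution
These differ: at x2=0, x3=1, x4=0, x5=1, E1 = 1 but E2 = 0.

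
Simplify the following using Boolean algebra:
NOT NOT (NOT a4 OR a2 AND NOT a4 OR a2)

NOT NOT (NOT a4 OR a2 AND NOT a4 OR a2)
= NOT NOT (NOT a4 OR a2)   (absorption)
= NOT a4 OR a2   (double negation)

NOT a4 OR a2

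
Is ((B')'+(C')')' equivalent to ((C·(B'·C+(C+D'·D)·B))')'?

No

E1: ((B')'+(C')')'
    = B'·C'   (De Morgan)
E2: ((C·(B'·C+(C+D'·D)·B))')'
    = ((C·(B'·C+C·B))')'   (complement / identity)
    = ((C·C)')'   (distribution)
    = C·C   (double negation)
    = C   (idempotence)
These differ: at B=0, C=1, D=0, E1 = 0 but E2 = 1.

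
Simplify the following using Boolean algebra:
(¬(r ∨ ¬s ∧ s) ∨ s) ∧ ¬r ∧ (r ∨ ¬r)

(¬(r ∨ ¬s ∧ s) ∨ s) ∧ ¬r ∧ (r ∨ ¬r)
= (¬r ∨ s) ∧ ¬r ∧ (r ∨ ¬r)
= (¬r ∨ s) ∧ ¬r
= ¬r

¬r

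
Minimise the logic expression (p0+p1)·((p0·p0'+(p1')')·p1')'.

p0+p1

(p0+p1)·((p0·p0'+(p1')')·p1')'
= (p0+p1)·((p1')'·p1')'   [complement / identity]
= (p0+p1)·(p1'+p1)   [De Morgan]
= p0+p1   [complement / identity]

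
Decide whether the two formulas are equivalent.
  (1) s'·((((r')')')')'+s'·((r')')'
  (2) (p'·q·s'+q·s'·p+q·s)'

E1: s'·((((r')')')')'+s'·((r')')'
    = s'·((r')')'+s'·((r')')'   — double negation
    = s'·((r')')'   — idempotence
    = s'·r'   — double negation
E2: (p'·q·s'+q·s'·p+q·s)'
    = (q·s'+q·s)'   — distribution
    = q'   — distribution
These differ: at p=0, q=0, r=1, s=1, E1 = 0 but E2 = 1.

No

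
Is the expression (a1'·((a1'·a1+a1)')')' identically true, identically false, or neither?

(a1'·((a1'·a1+a1)')')'
= a1+(a1'·a1+a1)'   (De Morgan)
= a1+a1'   (complement / identity)
= 1   (complement)

identically true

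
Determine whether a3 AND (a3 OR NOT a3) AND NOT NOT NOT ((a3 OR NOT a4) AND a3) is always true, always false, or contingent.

always false

a3 AND (a3 OR NOT a3) AND NOT NOT NOT ((a3 OR NOT a4) AND a3)
= a3 AND NOT NOT NOT ((a3 OR NOT a4) AND a3)
= a3 AND NOT NOT NOT a3
= a3 AND NOT a3
= FALSE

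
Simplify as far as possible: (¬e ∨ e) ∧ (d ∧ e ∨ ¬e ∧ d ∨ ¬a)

(¬e ∨ e) ∧ (d ∧ e ∨ ¬e ∧ d ∨ ¬a)
= d ∧ e ∨ ¬e ∧ d ∨ ¬a   [complement / identity]
= d ∨ ¬a   [distribution]

d ∨ ¬a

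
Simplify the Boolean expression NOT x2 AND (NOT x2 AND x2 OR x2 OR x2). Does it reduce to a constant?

FALSE

NOT x2 AND (NOT x2 AND x2 OR x2 OR x2)
= NOT x2 AND (x2 OR x2)
= NOT x2 AND x2
= FALSE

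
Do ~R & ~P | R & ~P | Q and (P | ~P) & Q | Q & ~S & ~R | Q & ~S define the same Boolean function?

No

E1: ~R & ~P | R & ~P | Q
    = ~P | Q
E2: (P | ~P) & Q | Q & ~S & ~R | Q & ~S
    = Q | Q & ~S & ~R | Q & ~S
    = Q | Q & ~S
    = Q
These differ: at P=0, Q=0, R=1, S=0, E1 = 1 but E2 = 0.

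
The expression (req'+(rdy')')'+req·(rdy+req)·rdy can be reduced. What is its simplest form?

(req'+(rdy')')'+req·(rdy+req)·rdy
= (req'+(rdy')')'+req·rdy   [absorption]
= req·rdy'+req·rdy   [De Morgan]
= req   [distribution]

req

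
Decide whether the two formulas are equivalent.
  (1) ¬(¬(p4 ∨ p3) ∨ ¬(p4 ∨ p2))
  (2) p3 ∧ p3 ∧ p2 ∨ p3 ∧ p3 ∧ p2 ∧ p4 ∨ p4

E1: ¬(¬(p4 ∨ p3) ∨ ¬(p4 ∨ p2))
    = (p4 ∨ p3) ∧ (p4 ∨ p2)   — De Morgan
    = p3 ∧ p2 ∨ p4   — distribution
E2: p3 ∧ p3 ∧ p2 ∨ p3 ∧ p3 ∧ p2 ∧ p4 ∨ p4
    = p3 ∧ p3 ∧ p2 ∨ p4   — absorption
    = p3 ∧ p2 ∨ p4   — idempotence
Both reduce to p3 ∧ p2 ∨ p4, so they are equivalent.

Yes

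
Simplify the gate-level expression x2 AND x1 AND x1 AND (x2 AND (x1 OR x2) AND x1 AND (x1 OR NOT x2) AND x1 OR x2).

x2 AND x1 AND x1 AND (x2 AND (x1 OR x2) AND x1 AND (x1 OR NOT x2) AND x1 OR x2)
= x2 AND x1 AND x1 AND (x2 AND (x1 OR x2) AND x1 AND x1 OR x2)
= x2 AND x1 AND x1 AND (x2 AND x1 AND x1 OR x2)
= x2 AND x1 AND x1
= x2 AND x1

x2 AND x1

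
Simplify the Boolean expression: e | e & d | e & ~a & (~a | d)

e

e | e & d | e & ~a & (~a | d)
= e | e & d | e & ~a   [absorption]
= e | e & ~a   [absorption]
= e   [absorption]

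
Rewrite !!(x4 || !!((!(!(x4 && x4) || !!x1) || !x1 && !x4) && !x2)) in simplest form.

x4 || !x1 && !x2

!!(x4 || !!((!(!(x4 && x4) || !!x1) || !x1 && !x4) && !x2))
= !!(x4 || !!((x4 && x4 && !x1 || !x1 && !x4) && !x2))
= !!(x4 || !!((x4 && !x1 || !x1 && !x4) && !x2))
= !!(x4 || (x4 && !x1 || !x1 && !x4) && !x2)
= !!(x4 || !x1 && !x2)
= x4 || !x1 && !x2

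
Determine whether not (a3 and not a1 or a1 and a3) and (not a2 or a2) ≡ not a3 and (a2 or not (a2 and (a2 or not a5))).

E1: not (a3 and not a1 or a1 and a3) and (not a2 or a2)
    = not a3 and (not a2 or a2)   [distribution]
    = not a3   [complement / identity]
E2: not a3 and (a2 or not (a2 and (a2 or not a5)))
    = not a3 and (a2 or not a2)   [absorption]
    = not a3   [complement / identity]
Both reduce to not a3, so they are equivalent.

Yes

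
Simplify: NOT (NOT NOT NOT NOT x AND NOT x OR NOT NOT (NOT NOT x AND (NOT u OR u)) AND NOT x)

TRUE

NOT (NOT NOT NOT NOT x AND NOT x OR NOT NOT (NOT NOT x AND (NOT u OR u)) AND NOT x)
= NOT (NOT NOT NOT NOT x AND NOT x OR NOT NOT NOT NOT x AND NOT x)   (complement / identity)
= NOT (NOT NOT NOT NOT x AND NOT x)   (idempotence)
= NOT NOT NOT x OR x   (De Morgan)
= NOT x OR x   (double negation)
= TRUE   (complement)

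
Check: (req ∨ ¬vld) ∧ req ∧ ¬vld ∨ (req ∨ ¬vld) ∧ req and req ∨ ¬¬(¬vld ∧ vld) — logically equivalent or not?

Yes

E1: (req ∨ ¬vld) ∧ req ∧ ¬vld ∨ (req ∨ ¬vld) ∧ req
    = (req ∨ ¬vld) ∧ req   — absorption
    = req   — absorption
E2: req ∨ ¬¬(¬vld ∧ vld)
    = req ∨ ¬vld ∧ vld   — double negation
    = req   — complement / identity
Both reduce to req, so they are equivalent.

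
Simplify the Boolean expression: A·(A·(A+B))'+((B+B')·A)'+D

A·(A·(A+B))'+((B+B')·A)'+D
= A·A'+((B+B')·A)'+D   [absorption]
= ((B+B')·A)'+D   [complement / identity]
= A'+D   [complement / identity]

A'+D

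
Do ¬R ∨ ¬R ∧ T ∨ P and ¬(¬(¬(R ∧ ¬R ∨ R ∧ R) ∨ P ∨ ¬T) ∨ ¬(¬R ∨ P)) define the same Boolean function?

E1: ¬R ∨ ¬R ∧ T ∨ P
    = ¬R ∨ P
E2: ¬(¬(¬(R ∧ ¬R ∨ R ∧ R) ∨ P ∨ ¬T) ∨ ¬(¬R ∨ P))
    = (¬(R ∧ ¬R ∨ R ∧ R) ∨ P ∨ ¬T) ∧ (¬R ∨ P)
    = (¬R ∨ P ∨ ¬T) ∧ (¬R ∨ P)
    = ¬R ∨ P
Both reduce to ¬R ∨ P, so they are equivalent.

Yes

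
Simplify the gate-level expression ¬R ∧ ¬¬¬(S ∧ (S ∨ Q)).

¬R ∧ ¬¬¬(S ∧ (S ∨ Q))
= ¬R ∧ ¬(S ∧ (S ∨ Q))   — double negation
= ¬R ∧ ¬S   — absorption

¬R ∧ ¬S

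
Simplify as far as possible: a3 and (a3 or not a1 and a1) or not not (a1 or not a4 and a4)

a3 and (a3 or not a1 and a1) or not not (a1 or not a4 and a4)
= a3 and (a3 or not a1 and a1) or a1 or not a4 and a4   (double negation)
= a3 and (a3 or not a1 and a1) or a1   (complement / identity)
= a3 and a3 or a1   (complement / identity)
= a3 or a1   (idempotence)

a3 or a1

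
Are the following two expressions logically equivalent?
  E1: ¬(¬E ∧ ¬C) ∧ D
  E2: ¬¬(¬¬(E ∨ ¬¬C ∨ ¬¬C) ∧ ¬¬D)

Yes

E1: ¬(¬E ∧ ¬C) ∧ D
    = (E ∨ C) ∧ D   (De Morgan)
E2: ¬¬(¬¬(E ∨ ¬¬C ∨ ¬¬C) ∧ ¬¬D)
    = ¬¬(¬¬(E ∨ ¬¬C) ∧ ¬¬D)   (idempotence)
    = ¬¬(¬¬(E ∨ C) ∧ ¬¬D)   (double negation)
    = ¬(¬(E ∨ C) ∨ ¬D)   (De Morgan)
    = (E ∨ C) ∧ D   (De Morgan)
Both reduce to (E ∨ C) ∧ D, so they are equivalent.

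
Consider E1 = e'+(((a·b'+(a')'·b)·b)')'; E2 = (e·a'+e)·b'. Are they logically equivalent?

E1: e'+(((a·b'+(a')'·b)·b)')'
    = e'+(a·b'+(a')'·b)·b   [double negation]
    = e'+(a·b'+a·b)·b   [double negation]
    = e'+a·b   [distribution]
E2: (e·a'+e)·b'
    = e·b'   [absorption]
These differ: at a=1, b=1, e=0, E1 = 1 but E2 = 0.

No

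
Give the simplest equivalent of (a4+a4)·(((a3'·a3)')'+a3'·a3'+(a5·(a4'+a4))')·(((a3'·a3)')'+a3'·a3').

(a4+a4)·(((a3'·a3)')'+a3'·a3'+(a5·(a4'+a4))')·(((a3'·a3)')'+a3'·a3')
= (a4+a4)·(((a3'·a3)')'+a3'·a3'+a5')·(((a3'·a3)')'+a3'·a3')   (complement / identity)
= (a4+a4)·(((a3'·a3)')'+a3'·a3')   (absorption)
= (a4+a4)·(a3'·a3+a3'·a3')   (double negation)
= a4·(a3'·a3+a3'·a3')   (idempotence)
= a4·a3'   (distribution)

a4·a3'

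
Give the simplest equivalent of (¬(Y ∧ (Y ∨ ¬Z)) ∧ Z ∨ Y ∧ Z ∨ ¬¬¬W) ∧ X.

(Z ∨ ¬W) ∧ X

(¬(Y ∧ (Y ∨ ¬Z)) ∧ Z ∨ Y ∧ Z ∨ ¬¬¬W) ∧ X
= (¬Y ∧ Z ∨ Y ∧ Z ∨ ¬¬¬W) ∧ X   — absorption
= (Z ∨ ¬¬¬W) ∧ X   — distribution
= (Z ∨ ¬W) ∧ X   — double negation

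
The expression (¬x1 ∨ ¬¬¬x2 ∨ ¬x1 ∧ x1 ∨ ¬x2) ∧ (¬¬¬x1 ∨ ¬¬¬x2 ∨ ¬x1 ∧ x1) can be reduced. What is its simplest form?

¬x1 ∨ ¬x2

(¬x1 ∨ ¬¬¬x2 ∨ ¬x1 ∧ x1 ∨ ¬x2) ∧ (¬¬¬x1 ∨ ¬¬¬x2 ∨ ¬x1 ∧ x1)
= (¬x1 ∨ ¬¬¬x2 ∨ ¬x1 ∧ x1 ∨ ¬x2) ∧ (¬x1 ∨ ¬¬¬x2 ∨ ¬x1 ∧ x1)   [double negation]
= ¬x1 ∨ ¬¬¬x2 ∨ ¬x1 ∧ x1   [absorption]
= ¬x1 ∨ ¬x2 ∨ ¬x1 ∧ x1   [double negation]
= ¬x1 ∨ ¬x2   [complement / identity]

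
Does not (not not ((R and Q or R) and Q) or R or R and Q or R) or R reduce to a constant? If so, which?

yes, True

not (not not ((R and Q or R) and Q) or R or R and Q or R) or R
= not ((R and Q or R) and Q or R or R and Q or R) or R   — double negation
= not (R and Q or R or R and Q or R) or R   — absorption
= not (R and Q or R) or R   — idempotence
= not R or R   — absorption
= True   — complement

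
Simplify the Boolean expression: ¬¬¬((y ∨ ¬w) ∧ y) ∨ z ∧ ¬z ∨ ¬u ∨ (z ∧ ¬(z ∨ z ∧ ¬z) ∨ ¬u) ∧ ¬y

¬y ∨ ¬u

¬¬¬((y ∨ ¬w) ∧ y) ∨ z ∧ ¬z ∨ ¬u ∨ (z ∧ ¬(z ∨ z ∧ ¬z) ∨ ¬u) ∧ ¬y
= ¬¬¬y ∨ z ∧ ¬z ∨ ¬u ∨ (z ∧ ¬(z ∨ z ∧ ¬z) ∨ ¬u) ∧ ¬y
= ¬¬¬y ∨ z ∧ ¬z ∨ ¬u ∨ (z ∧ ¬z ∨ ¬u) ∧ ¬y
= ¬¬¬y ∨ z ∧ ¬z ∨ ¬u
= ¬y ∨ z ∧ ¬z ∨ ¬u
= ¬y ∨ ¬u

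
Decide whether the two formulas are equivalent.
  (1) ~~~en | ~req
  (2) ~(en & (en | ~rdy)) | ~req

Yes

E1: ~~~en | ~req
    = ~en | ~req   [double negation]
E2: ~(en & (en | ~rdy)) | ~req
    = ~en | ~req   [absorption]
Both reduce to ~en | ~req, so they are equivalent.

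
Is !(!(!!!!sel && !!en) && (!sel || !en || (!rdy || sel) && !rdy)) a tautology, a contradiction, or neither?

neither

!(!(!!!!sel && !!en) && (!sel || !en || (!rdy || sel) && !rdy))
= !(!(!!!!sel && !!en) && (!sel || !en || !rdy))
= !(!(!!sel && !!en) && (!sel || !en || !rdy))
= !((!sel || !en) && (!sel || !en || !rdy))
= !(!sel || !en)
= sel && en
This depends on en, sel, so it is not a constant.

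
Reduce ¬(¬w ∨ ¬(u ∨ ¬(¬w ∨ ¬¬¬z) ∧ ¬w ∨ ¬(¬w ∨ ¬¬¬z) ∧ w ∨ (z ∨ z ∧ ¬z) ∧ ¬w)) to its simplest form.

w ∧ (u ∨ z)

¬(¬w ∨ ¬(u ∨ ¬(¬w ∨ ¬¬¬z) ∧ ¬w ∨ ¬(¬w ∨ ¬¬¬z) ∧ w ∨ (z ∨ z ∧ ¬z) ∧ ¬w))
= ¬(¬w ∨ ¬(u ∨ ¬(¬w ∨ ¬¬¬z) ∨ (z ∨ z ∧ ¬z) ∧ ¬w))   — distribution
= w ∧ (u ∨ ¬(¬w ∨ ¬¬¬z) ∨ (z ∨ z ∧ ¬z) ∧ ¬w)   — De Morgan
= w ∧ (u ∨ w ∧ ¬¬z ∨ (z ∨ z ∧ ¬z) ∧ ¬w)   — De Morgan
= w ∧ (u ∨ w ∧ z ∨ (z ∨ z ∧ ¬z) ∧ ¬w)   — double negation
= w ∧ (u ∨ w ∧ z ∨ z ∧ ¬w)   — complement / identity
= w ∧ (u ∨ z)   — distribution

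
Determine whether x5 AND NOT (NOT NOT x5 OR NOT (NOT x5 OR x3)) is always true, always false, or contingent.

always false

x5 AND NOT (NOT NOT x5 OR NOT (NOT x5 OR x3))
= x5 AND NOT x5 AND (NOT x5 OR x3)   (De Morgan)
= x5 AND NOT x5   (absorption)
= FALSE   (complement)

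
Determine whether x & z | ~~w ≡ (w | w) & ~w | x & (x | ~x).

No

E1: x & z | ~~w
    = x & z | w   [double negation]
E2: (w | w) & ~w | x & (x | ~x)
    = w & ~w | x & (x | ~x)   [idempotence]
    = x & (x | ~x)   [complement / identity]
    = x   [complement / identity]
These differ: at w=0, x=1, z=0, E1 = 0 but E2 = 1.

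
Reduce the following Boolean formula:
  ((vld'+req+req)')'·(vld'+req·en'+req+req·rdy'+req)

((vld'+req+req)')'·(vld'+req·en'+req+req·rdy'+req)
= ((vld'+req+req)')'·(vld'+req·en'+req+req)   [absorption]
= ((vld'+req+req)')'·(vld'+req+req)   [absorption]
= (vld'+req+req)·(vld'+req+req)   [double negation]
= vld'+req+req   [idempotence]
= vld'+req   [idempotence]

vld'+req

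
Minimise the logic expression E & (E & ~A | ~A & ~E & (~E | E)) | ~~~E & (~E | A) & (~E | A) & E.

E & ~A

E & (E & ~A | ~A & ~E & (~E | E)) | ~~~E & (~E | A) & (~E | A) & E
= E & (E & ~A | ~A & ~E & (~E | E)) | ~~~E & (~E | A) & E   (idempotence)
= E & (E & ~A | ~A & ~E & (~E | E)) | ~E & (~E | A) & E   (double negation)
= E & (E & ~A | ~A & ~E & (~E | E)) | ~E & E   (absorption)
= E & (E & ~A | ~A & ~E & (~E | E))   (complement / identity)
= E & (E & ~A | ~A & ~E)   (complement / identity)
= E & ~A   (distribution)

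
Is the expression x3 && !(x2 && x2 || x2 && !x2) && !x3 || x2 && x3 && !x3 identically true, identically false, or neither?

x3 && !(x2 && x2 || x2 && !x2) && !x3 || x2 && x3 && !x3
= x3 && !x2 && !x3 || x2 && x3 && !x3   [distribution]
= (x3 && !x2 || x2 && x3) && !x3   [distribution]
= x3 && !x3   [distribution]
= false   [complement]

identically false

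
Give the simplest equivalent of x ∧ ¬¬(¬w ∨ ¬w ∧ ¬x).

x ∧ ¬w

x ∧ ¬¬(¬w ∨ ¬w ∧ ¬x)
= x ∧ (¬w ∨ ¬w ∧ ¬x)   [double negation]
= x ∧ ¬w   [absorption]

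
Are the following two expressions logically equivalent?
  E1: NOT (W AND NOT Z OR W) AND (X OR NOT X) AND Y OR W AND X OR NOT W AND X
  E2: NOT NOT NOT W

E1: NOT (W AND NOT Z OR W) AND (X OR NOT X) AND Y OR W AND X OR NOT W AND X
    = NOT (W AND NOT Z OR W) AND (X OR NOT X) AND Y OR X
    = NOT (W AND NOT Z OR W) AND Y OR X
    = NOT W AND Y OR X
E2: NOT NOT NOT W
    = NOT W
These differ: at W=1, X=1, Y=0, Z=1, E1 = 1 but E2 = 0.

No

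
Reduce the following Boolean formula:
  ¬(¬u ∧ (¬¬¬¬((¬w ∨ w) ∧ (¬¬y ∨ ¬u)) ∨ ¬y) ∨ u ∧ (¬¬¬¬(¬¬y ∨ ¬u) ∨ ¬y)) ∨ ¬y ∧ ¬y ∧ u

¬(¬u ∧ (¬¬¬¬((¬w ∨ w) ∧ (¬¬y ∨ ¬u)) ∨ ¬y) ∨ u ∧ (¬¬¬¬(¬¬y ∨ ¬u) ∨ ¬y)) ∨ ¬y ∧ ¬y ∧ u
= ¬(¬u ∧ (¬¬¬¬(¬¬y ∨ ¬u) ∨ ¬y) ∨ u ∧ (¬¬¬¬(¬¬y ∨ ¬u) ∨ ¬y)) ∨ ¬y ∧ ¬y ∧ u   — complement / identity
= ¬(¬¬¬¬(¬¬y ∨ ¬u) ∨ ¬y) ∨ ¬y ∧ ¬y ∧ u   — distribution
= ¬(¬¬(¬¬y ∨ ¬u) ∨ ¬y) ∨ ¬y ∧ ¬y ∧ u   — double negation
= ¬(¬¬y ∨ ¬u) ∧ y ∨ ¬y ∧ ¬y ∧ u   — De Morgan
= ¬y ∧ u ∧ y ∨ ¬y ∧ ¬y ∧ u   — De Morgan
= ¬y ∧ u   — distribution

¬y ∧ u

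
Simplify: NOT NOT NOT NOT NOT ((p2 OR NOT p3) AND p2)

NOT p2

NOT NOT NOT NOT NOT ((p2 OR NOT p3) AND p2)
= NOT NOT NOT ((p2 OR NOT p3) AND p2)   — double negation
= NOT NOT NOT p2   — absorption
= NOT p2   — double negation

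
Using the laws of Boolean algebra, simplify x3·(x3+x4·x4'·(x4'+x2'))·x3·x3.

x3

x3·(x3+x4·x4'·(x4'+x2'))·x3·x3
= x3·(x3+x4·x4')·x3·x3
= x3·x3·x3·x3
= x3·x3
= x3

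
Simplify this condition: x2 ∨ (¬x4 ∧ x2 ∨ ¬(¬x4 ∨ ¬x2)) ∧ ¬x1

x2

x2 ∨ (¬x4 ∧ x2 ∨ ¬(¬x4 ∨ ¬x2)) ∧ ¬x1
= x2 ∨ (¬x4 ∧ x2 ∨ x4 ∧ x2) ∧ ¬x1   (De Morgan)
= x2 ∨ x2 ∧ ¬x1   (distribution)
= x2   (absorption)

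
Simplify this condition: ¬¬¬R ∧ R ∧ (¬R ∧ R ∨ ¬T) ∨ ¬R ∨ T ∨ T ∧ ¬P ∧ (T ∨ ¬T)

¬R ∨ T

¬¬¬R ∧ R ∧ (¬R ∧ R ∨ ¬T) ∨ ¬R ∨ T ∨ T ∧ ¬P ∧ (T ∨ ¬T)
= ¬R ∧ R ∧ (¬R ∧ R ∨ ¬T) ∨ ¬R ∨ T ∨ T ∧ ¬P ∧ (T ∨ ¬T)
= ¬R ∧ R ∨ ¬R ∨ T ∨ T ∧ ¬P ∧ (T ∨ ¬T)
= ¬R ∧ R ∨ ¬R ∨ T ∨ T ∧ ¬P
= ¬R ∧ R ∨ ¬R ∨ T
= ¬R ∨ T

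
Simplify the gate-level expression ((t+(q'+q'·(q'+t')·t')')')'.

((t+(q'+q'·(q'+t')·t')')')'
= ((t+(q'+q'·t')')')'
= ((t+(q')')')'
= t+(q')'
= t+q

t+q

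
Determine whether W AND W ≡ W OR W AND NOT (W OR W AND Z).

Yes

E1: W AND W
    = W   — idempotence
E2: W OR W AND NOT (W OR W AND Z)
    = W OR W AND NOT W   — absorption
    = W   — complement / identity
Both reduce to W, so they are equivalent.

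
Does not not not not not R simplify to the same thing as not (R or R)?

E1: not not not not not R
    = not not not R   [double negation]
    = not R   [double negation]
E2: not (R or R)
    = not R   [idempotence]
Both reduce to not R, so they are equivalent.

Yes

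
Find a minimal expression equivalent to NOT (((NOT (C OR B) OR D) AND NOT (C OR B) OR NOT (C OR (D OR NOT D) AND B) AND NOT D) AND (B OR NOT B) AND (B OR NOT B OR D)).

C OR B

NOT (((NOT (C OR B) OR D) AND NOT (C OR B) OR NOT (C OR (D OR NOT D) AND B) AND NOT D) AND (B OR NOT B) AND (B OR NOT B OR D))
= NOT ((NOT (C OR B) OR NOT (C OR (D OR NOT D) AND B) AND NOT D) AND (B OR NOT B) AND (B OR NOT B OR D))
= NOT ((NOT (C OR B) OR NOT (C OR B) AND NOT D) AND (B OR NOT B) AND (B OR NOT B OR D))
= NOT (NOT (C OR B) AND (B OR NOT B) AND (B OR NOT B OR D))
= NOT (NOT (C OR B) AND (B OR NOT B))
= NOT NOT (C OR B)
= C OR B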